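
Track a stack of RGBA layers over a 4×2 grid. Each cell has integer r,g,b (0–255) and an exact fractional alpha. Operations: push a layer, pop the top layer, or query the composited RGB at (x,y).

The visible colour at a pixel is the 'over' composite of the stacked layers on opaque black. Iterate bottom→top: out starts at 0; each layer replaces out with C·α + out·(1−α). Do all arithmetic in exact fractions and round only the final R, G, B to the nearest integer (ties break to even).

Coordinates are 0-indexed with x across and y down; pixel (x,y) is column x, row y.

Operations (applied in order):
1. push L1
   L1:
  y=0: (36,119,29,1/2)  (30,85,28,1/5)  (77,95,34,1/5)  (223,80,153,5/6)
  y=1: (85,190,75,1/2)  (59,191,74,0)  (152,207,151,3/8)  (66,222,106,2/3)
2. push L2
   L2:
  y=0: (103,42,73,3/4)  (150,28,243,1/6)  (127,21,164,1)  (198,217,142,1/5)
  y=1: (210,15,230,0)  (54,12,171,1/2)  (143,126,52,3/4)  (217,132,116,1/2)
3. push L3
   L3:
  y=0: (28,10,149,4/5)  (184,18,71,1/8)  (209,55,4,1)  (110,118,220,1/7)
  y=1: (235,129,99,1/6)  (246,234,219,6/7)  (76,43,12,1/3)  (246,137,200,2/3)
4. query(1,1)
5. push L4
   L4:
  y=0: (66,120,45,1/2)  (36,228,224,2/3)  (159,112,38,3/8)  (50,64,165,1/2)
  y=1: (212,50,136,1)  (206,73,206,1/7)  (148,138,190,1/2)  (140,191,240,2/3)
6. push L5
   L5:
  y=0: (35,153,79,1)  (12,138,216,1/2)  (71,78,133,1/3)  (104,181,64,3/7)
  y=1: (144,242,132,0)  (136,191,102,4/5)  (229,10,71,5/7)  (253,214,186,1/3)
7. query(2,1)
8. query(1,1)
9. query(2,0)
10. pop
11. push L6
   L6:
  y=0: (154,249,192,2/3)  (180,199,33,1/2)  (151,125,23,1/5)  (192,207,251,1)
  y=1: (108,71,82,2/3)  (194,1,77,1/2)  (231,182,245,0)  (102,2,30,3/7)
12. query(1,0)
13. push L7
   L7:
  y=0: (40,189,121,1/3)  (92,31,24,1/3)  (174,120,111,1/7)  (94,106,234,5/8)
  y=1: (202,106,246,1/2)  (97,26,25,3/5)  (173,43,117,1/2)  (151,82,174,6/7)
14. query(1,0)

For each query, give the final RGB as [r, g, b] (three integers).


(1,1) stack=L1,L2,L3; from [0,0,0]:
after L1 α=0: [0, 0, 0]
after L2 α=1/2: [27, 6, 171/2]
after L3 α=6/7: [1503/7, 1410/7, 2799/14]
→ [215, 201, 200]

at x=2,y=1 over L1,L2,L3,L4,L5:
after L1 α=3/8: [57, 621/8, 453/8]
after L2 α=3/4: [243/2, 3645/32, 1701/32]
after L3 α=1/3: [319/3, 4333/48, 631/16]
after L4 α=1/2: [763/6, 10957/96, 3671/32]
after L5 α=5/7: [4198/21, 13357/336, 9351/112]
→ [200, 40, 83]

(1,1) stack=L1,L2,L3,L4,L5; from [0,0,0]:
L1 α=0: [0, 0, 0]
L2 α=1/2: [27, 6, 171/2]
L3 α=6/7: [1503/7, 1410/7, 2799/14]
L4 α=1/7: [10460/49, 8971/49, 9839/49]
L5 α=4/5: [37116/245, 46407/245, 29831/245]
→ [151, 189, 122]

(2,0) stack=L1,L2,L3,L4,L5; from [0,0,0]:
+L1 (α=1/5) → [77/5, 19, 34/5]
+L2 (α=1) → [127, 21, 164]
+L3 (α=1) → [209, 55, 4]
+L4 (α=3/8) → [761/4, 611/8, 67/4]
+L5 (α=1/3) → [301/2, 923/12, 111/2]
= [150, 77, 56]

(1,0) stack=L1,L2,L3,L4,L6; from [0,0,0]:
+L1 (α=1/5) → [6, 17, 28/5]
+L2 (α=1/6) → [30, 113/6, 271/6]
+L3 (α=1/8) → [197/4, 899/48, 2323/48]
+L4 (α=2/3) → [485/12, 22787/144, 23827/144]
+L6 (α=1/2) → [2645/24, 51443/288, 28579/288]
rounded: [110, 179, 99]

at x=1,y=0 over L1,L2,L3,L4,L6,L7:
L1 α=1/5: [6, 17, 28/5]
L2 α=1/6: [30, 113/6, 271/6]
L3 α=1/8: [197/4, 899/48, 2323/48]
L4 α=2/3: [485/12, 22787/144, 23827/144]
L6 α=1/2: [2645/24, 51443/288, 28579/288]
L7 α=1/3: [3749/36, 55907/432, 32035/432]
= [104, 129, 74]


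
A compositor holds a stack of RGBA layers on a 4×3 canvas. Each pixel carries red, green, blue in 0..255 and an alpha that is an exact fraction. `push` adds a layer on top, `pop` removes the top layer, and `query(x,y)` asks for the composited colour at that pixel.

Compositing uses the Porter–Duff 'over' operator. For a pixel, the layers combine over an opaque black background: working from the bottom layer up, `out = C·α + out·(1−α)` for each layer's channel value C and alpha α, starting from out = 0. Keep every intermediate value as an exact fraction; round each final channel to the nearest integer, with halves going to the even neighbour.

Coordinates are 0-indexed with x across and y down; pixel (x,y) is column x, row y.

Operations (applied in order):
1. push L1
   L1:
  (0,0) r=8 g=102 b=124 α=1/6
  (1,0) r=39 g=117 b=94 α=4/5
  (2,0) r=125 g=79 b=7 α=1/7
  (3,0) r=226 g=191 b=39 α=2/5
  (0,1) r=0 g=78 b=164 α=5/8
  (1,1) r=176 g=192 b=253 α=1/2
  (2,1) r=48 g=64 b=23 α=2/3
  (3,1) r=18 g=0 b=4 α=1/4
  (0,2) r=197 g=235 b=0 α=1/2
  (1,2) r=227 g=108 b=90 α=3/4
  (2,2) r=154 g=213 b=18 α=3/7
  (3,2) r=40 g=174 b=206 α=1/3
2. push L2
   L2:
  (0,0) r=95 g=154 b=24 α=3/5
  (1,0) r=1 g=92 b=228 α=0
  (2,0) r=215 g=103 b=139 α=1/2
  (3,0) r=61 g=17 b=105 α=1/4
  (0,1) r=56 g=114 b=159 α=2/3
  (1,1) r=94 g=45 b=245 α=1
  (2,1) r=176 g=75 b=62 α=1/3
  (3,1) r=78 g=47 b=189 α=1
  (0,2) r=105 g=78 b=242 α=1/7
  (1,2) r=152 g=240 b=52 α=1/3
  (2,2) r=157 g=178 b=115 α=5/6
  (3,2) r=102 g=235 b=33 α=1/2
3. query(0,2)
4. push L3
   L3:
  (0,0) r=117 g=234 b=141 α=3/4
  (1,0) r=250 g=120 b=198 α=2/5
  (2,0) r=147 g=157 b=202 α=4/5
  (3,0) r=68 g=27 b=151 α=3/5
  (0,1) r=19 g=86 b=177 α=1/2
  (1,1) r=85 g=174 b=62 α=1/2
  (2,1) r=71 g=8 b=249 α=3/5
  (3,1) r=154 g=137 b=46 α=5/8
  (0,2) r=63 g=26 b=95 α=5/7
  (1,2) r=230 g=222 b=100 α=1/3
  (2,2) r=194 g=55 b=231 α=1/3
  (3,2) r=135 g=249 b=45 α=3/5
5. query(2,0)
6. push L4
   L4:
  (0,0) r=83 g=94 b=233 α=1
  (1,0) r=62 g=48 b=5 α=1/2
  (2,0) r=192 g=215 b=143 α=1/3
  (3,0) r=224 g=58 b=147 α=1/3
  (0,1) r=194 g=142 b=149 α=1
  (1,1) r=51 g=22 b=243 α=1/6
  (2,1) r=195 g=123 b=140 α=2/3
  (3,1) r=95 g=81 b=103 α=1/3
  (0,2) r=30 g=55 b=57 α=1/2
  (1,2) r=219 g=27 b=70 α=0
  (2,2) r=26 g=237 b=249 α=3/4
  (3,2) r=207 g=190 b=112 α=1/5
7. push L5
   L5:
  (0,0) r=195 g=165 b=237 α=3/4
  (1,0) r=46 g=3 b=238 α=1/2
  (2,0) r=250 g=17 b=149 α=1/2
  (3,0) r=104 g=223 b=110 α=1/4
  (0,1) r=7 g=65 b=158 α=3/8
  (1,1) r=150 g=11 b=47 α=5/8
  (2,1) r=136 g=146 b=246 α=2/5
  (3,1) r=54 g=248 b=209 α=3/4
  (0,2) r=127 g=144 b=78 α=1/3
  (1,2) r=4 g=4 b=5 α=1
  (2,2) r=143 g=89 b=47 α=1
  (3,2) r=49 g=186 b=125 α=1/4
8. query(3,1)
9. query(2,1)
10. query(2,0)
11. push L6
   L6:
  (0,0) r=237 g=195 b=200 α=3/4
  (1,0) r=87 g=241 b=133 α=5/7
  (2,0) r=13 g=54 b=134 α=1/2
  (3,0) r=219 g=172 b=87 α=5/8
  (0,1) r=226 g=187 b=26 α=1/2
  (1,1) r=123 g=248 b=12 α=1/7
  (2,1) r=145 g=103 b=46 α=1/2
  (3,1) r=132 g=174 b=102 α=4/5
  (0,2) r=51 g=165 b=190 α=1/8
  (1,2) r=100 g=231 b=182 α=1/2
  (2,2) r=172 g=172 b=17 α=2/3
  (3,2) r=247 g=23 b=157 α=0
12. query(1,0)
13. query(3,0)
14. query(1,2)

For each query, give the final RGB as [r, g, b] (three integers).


at x=0,y=2 over L1,L2:
+L1 (α=1/2) → [197/2, 235/2, 0]
+L2 (α=1/7) → [696/7, 783/7, 242/7]
→ [99, 112, 35]

(2,0) stack=L1,L2,L3; from [0,0,0]:
+L1 (α=1/7) → [125/7, 79/7, 1]
+L2 (α=1/2) → [815/7, 400/7, 70]
+L3 (α=4/5) → [4931/35, 4796/35, 878/5]
= [141, 137, 176]

query (3,1) [L1,L2,L3,L4,L5] — begin 0,0,0
after L1 α=1/4: [9/2, 0, 1]
after L2 α=1: [78, 47, 189]
after L3 α=5/8: [251/2, 413/4, 797/8]
after L4 α=1/3: [346/3, 575/6, 403/4]
after L5 α=3/4: [208/3, 5039/24, 2911/16]
→ [69, 210, 182]

(2,1) stack=L1,L2,L3,L4,L5; from [0,0,0]:
L1 α=2/3: [32, 128/3, 46/3]
L2 α=1/3: [80, 481/9, 278/9]
L3 α=3/5: [373/5, 1178/45, 7279/45]
L4 α=2/3: [2323/15, 12248/135, 19879/135]
L5 α=2/5: [3683/25, 25388/225, 42019/225]
= [147, 113, 187]

(2,0) stack=L1,L2,L3,L4,L5; from [0,0,0]:
L1 α=1/7: [125/7, 79/7, 1]
L2 α=1/2: [815/7, 400/7, 70]
L3 α=4/5: [4931/35, 4796/35, 878/5]
L4 α=1/3: [16582/105, 17117/105, 2471/15]
L5 α=1/2: [21416/105, 9451/105, 2353/15]
= [204, 90, 157]

query (1,0) [L1,L2,L3,L4,L5,L6] — begin 0,0,0
L1 α=4/5: [156/5, 468/5, 376/5]
L2 α=0: [156/5, 468/5, 376/5]
L3 α=2/5: [2968/25, 2604/25, 3108/25]
L4 α=1/2: [2259/25, 1902/25, 3233/50]
L5 α=1/2: [3409/50, 1977/50, 15133/100]
L6 α=5/7: [14284/175, 4586/25, 48383/350]
rounded: [82, 183, 138]

(3,0) stack=L1,L2,L3,L4,L5,L6; from [0,0,0]:
after L1 α=2/5: [452/5, 382/5, 78/5]
after L2 α=1/4: [1661/20, 1231/20, 759/20]
after L3 α=3/5: [3701/50, 2041/50, 5289/50]
after L4 α=1/3: [9301/75, 3491/75, 2988/25]
after L5 α=1/4: [11901/100, 4533/50, 5857/50]
after L6 α=5/8: [145203/800, 56599/400, 39321/400]
rounded: [182, 141, 98]

at x=1,y=2 over L1,L2,L3,L4,L5,L6:
after L1 α=3/4: [681/4, 81, 135/2]
after L2 α=1/3: [985/6, 134, 187/3]
after L3 α=1/3: [1675/9, 490/3, 674/9]
after L4 α=0: [1675/9, 490/3, 674/9]
after L5 α=1: [4, 4, 5]
after L6 α=1/2: [52, 235/2, 187/2]
rounded: [52, 118, 94]


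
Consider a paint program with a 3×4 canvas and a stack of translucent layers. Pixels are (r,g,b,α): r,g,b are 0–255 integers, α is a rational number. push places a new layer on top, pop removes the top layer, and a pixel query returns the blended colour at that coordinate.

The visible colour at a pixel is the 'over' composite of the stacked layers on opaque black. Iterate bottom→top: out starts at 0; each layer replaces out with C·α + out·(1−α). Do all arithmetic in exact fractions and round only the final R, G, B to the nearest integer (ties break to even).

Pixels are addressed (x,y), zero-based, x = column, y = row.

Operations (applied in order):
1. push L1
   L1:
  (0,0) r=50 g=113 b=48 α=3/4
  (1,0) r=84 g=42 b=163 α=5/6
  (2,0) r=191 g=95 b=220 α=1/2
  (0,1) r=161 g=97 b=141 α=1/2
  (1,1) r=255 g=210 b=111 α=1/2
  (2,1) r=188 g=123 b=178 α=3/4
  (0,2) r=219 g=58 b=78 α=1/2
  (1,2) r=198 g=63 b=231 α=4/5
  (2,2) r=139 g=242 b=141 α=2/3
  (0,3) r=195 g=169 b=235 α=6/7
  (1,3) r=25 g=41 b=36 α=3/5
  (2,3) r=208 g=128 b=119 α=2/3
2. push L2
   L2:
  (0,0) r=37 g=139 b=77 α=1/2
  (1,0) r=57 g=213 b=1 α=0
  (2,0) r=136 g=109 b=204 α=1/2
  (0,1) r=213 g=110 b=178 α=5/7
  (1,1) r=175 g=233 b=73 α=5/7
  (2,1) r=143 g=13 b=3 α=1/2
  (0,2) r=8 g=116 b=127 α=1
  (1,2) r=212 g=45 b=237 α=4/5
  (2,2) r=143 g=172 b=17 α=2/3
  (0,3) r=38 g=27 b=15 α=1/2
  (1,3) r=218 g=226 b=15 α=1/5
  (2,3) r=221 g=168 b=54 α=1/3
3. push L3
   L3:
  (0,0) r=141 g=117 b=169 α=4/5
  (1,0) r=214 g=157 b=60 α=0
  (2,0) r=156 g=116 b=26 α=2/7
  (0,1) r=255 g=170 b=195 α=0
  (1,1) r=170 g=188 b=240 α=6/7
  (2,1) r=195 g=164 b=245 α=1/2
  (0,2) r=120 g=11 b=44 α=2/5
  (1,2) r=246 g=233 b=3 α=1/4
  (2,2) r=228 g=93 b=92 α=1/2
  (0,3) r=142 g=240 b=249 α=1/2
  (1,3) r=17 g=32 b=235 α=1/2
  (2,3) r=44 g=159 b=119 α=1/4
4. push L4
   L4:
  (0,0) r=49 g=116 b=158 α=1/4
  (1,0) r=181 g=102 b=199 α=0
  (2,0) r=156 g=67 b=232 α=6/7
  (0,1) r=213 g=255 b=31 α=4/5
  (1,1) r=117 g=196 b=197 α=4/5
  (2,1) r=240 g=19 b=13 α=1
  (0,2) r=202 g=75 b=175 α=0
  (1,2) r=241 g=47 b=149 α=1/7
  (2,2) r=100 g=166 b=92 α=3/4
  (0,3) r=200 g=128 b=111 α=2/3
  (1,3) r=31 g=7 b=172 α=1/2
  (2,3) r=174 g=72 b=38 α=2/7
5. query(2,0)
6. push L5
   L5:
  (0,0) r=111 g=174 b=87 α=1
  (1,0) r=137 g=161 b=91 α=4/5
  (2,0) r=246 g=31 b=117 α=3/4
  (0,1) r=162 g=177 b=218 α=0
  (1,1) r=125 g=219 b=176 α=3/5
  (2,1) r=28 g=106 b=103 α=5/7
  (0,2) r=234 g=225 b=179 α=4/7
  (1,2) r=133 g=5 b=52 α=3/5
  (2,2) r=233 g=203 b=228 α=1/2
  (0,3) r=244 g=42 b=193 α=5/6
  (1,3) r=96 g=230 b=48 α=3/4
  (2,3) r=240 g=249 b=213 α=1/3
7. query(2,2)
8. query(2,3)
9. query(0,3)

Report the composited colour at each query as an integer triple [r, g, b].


at x=2,y=0 over L1,L2,L3,L4:
after L1 α=1/2: [191/2, 95/2, 110]
after L2 α=1/2: [463/4, 313/4, 157]
after L3 α=2/7: [509/4, 2493/28, 837/7]
after L4 α=6/7: [4253/28, 13749/196, 10581/49]
= [152, 70, 216]

(2,2) stack=L1,L2,L3,L4,L5; from [0,0,0]:
L1 α=2/3: [278/3, 484/3, 94]
L2 α=2/3: [1136/9, 1516/9, 128/3]
L3 α=1/2: [1594/9, 2353/18, 202/3]
L4 α=3/4: [2147/18, 11317/72, 515/6]
L5 α=1/2: [6341/36, 25933/144, 1883/12]
= [176, 180, 157]

at x=2,y=3 over L1,L2,L3,L4,L5:
+L1 (α=2/3) → [416/3, 256/3, 238/3]
+L2 (α=1/3) → [1495/9, 1016/9, 638/9]
+L3 (α=1/4) → [1627/12, 1493/12, 995/12]
+L4 (α=2/7) → [12311/84, 9193/84, 841/12]
+L5 (α=1/3) → [22391/126, 19651/126, 2119/18]
→ [178, 156, 118]

at x=0,y=3 over L1,L2,L3,L4,L5:
after L1 α=6/7: [1170/7, 1014/7, 1410/7]
after L2 α=1/2: [718/7, 1203/14, 1515/14]
after L3 α=1/2: [856/7, 4563/28, 5001/28]
after L4 α=2/3: [3656/21, 11731/84, 3739/28]
after L5 α=5/6: [14638/63, 29371/504, 10253/56]
→ [232, 58, 183]


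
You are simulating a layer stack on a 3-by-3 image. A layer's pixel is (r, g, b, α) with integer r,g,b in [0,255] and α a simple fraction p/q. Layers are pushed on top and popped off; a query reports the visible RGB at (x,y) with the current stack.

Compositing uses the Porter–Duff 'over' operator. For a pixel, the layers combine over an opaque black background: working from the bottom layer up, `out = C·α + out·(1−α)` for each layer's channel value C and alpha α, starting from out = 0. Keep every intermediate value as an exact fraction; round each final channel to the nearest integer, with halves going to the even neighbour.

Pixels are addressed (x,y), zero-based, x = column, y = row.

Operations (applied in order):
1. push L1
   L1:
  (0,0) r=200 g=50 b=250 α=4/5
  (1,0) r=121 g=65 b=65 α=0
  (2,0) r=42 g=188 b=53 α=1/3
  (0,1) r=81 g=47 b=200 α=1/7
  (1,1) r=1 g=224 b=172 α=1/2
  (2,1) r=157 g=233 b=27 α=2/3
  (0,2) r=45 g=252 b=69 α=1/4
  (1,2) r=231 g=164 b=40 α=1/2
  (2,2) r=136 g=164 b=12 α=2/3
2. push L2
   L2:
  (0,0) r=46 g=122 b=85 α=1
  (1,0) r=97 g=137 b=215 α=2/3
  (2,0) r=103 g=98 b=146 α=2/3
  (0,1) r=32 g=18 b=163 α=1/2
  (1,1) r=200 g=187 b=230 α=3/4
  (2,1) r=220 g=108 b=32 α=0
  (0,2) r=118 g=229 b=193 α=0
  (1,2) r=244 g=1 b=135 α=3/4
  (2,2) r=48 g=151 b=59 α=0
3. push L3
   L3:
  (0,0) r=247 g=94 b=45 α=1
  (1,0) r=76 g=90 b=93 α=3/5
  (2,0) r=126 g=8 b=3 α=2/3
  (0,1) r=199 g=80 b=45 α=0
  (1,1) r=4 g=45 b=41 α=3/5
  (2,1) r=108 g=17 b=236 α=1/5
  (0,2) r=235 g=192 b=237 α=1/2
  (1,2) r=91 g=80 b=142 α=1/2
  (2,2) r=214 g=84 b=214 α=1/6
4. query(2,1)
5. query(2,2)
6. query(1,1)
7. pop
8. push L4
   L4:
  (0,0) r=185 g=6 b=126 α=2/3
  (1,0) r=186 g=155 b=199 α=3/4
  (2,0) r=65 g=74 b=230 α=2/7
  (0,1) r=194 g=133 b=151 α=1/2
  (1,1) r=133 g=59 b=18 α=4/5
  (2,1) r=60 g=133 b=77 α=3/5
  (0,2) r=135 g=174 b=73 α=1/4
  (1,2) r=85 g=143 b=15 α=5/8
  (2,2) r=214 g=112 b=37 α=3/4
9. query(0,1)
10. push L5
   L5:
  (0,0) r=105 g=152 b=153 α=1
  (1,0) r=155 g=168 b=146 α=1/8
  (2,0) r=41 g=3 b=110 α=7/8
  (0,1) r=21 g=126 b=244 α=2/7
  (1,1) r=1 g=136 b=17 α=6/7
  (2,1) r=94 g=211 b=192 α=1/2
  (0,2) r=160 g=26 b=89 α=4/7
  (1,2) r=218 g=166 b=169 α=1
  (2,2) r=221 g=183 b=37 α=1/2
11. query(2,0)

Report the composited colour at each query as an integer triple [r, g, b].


(2,1) stack=L1,L2,L3; from [0,0,0]:
L1 α=2/3: [314/3, 466/3, 18]
L2 α=0: [314/3, 466/3, 18]
L3 α=1/5: [316/3, 383/3, 308/5]
rounded: [105, 128, 62]

(2,2) stack=L1,L2,L3; from [0,0,0]:
+L1 (α=2/3) → [272/3, 328/3, 8]
+L2 (α=0) → [272/3, 328/3, 8]
+L3 (α=1/6) → [1001/9, 946/9, 127/3]
rounded: [111, 105, 42]

query (1,1) [L1,L2,L3] — begin 0,0,0
+L1 (α=1/2) → [1/2, 112, 86]
+L2 (α=3/4) → [1201/8, 673/4, 194]
+L3 (α=3/5) → [1249/20, 943/10, 511/5]
= [62, 94, 102]

at x=0,y=1 over L1,L2,L4:
+L1 (α=1/7) → [81/7, 47/7, 200/7]
+L2 (α=1/2) → [305/14, 173/14, 1341/14]
+L4 (α=1/2) → [3021/28, 2035/28, 3455/28]
rounded: [108, 73, 123]

(2,0) stack=L1,L2,L4,L5; from [0,0,0]:
L1 α=1/3: [14, 188/3, 53/3]
L2 α=2/3: [220/3, 776/9, 929/9]
L4 α=2/7: [1490/21, 5212/63, 1255/9]
L5 α=7/8: [7517/168, 6535/504, 8185/72]
→ [45, 13, 114]


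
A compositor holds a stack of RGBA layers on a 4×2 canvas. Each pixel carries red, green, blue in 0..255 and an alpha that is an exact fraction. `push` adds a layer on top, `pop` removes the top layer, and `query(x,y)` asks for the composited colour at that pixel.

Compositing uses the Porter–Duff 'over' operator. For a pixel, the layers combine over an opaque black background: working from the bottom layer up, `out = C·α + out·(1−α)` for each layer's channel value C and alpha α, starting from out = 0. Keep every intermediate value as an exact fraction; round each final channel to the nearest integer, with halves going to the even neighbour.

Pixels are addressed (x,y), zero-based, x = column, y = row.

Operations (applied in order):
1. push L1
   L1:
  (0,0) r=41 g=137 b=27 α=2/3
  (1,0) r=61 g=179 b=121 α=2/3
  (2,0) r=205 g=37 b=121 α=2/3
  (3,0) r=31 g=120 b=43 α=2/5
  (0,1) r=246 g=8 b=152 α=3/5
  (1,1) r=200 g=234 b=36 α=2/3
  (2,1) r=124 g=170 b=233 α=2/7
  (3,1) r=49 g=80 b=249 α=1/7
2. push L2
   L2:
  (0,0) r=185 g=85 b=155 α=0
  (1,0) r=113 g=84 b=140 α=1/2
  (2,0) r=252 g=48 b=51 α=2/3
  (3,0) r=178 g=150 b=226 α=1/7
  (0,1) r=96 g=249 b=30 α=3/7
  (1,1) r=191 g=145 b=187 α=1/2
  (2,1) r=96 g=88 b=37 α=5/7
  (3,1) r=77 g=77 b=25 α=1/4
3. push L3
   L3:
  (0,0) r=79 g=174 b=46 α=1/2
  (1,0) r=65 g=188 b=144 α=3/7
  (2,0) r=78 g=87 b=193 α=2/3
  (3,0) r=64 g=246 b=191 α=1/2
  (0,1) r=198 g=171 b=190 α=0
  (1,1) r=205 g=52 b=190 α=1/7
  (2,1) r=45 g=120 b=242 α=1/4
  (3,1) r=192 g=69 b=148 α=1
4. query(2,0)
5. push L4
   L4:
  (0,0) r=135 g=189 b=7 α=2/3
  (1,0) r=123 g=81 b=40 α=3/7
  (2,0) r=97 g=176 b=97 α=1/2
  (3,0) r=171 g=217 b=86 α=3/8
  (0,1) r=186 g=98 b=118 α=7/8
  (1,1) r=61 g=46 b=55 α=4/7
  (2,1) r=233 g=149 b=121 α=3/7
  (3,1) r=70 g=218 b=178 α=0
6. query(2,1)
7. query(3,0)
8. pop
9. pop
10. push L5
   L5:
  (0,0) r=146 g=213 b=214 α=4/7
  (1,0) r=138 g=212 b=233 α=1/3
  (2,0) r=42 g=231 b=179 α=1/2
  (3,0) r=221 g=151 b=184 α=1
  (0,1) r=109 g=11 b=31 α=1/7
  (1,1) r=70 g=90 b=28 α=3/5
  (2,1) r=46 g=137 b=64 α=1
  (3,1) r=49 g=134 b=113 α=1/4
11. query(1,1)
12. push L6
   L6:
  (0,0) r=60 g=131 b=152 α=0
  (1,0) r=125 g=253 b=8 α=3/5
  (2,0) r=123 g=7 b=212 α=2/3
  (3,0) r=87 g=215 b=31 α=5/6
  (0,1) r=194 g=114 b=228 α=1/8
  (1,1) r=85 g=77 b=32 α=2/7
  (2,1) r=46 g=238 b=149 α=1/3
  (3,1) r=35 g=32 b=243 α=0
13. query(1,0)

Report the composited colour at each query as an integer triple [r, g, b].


at x=2,y=0 over L1,L2,L3:
L1 α=2/3: [410/3, 74/3, 242/3]
L2 α=2/3: [1922/9, 362/9, 548/9]
L3 α=2/3: [3326/27, 1928/27, 4022/27]
rounded: [123, 71, 149]

at x=2,y=1 over L1,L2,L3,L4:
after L1 α=2/7: [248/7, 340/7, 466/7]
after L2 α=5/7: [3856/49, 3760/49, 2227/49]
after L3 α=1/4: [13773/196, 4290/49, 18539/196]
after L4 α=3/7: [48024/343, 39063/343, 36326/343]
→ [140, 114, 106]

query (3,0) [L1,L2,L3,L4] — begin 0,0,0
L1 α=2/5: [62/5, 48, 86/5]
L2 α=1/7: [1262/35, 438/7, 1646/35]
L3 α=1/2: [1751/35, 1080/7, 8331/70]
L4 α=3/8: [2671/28, 9957/56, 11943/112]
→ [95, 178, 107]

at x=1,y=1 over L1,L2,L5:
+L1 (α=2/3) → [400/3, 156, 24]
+L2 (α=1/2) → [973/6, 301/2, 211/2]
+L5 (α=3/5) → [1603/15, 571/5, 59]
→ [107, 114, 59]

(1,0) stack=L1,L2,L5,L6; from [0,0,0]:
after L1 α=2/3: [122/3, 358/3, 242/3]
after L2 α=1/2: [461/6, 305/3, 331/3]
after L5 α=1/3: [875/9, 1246/9, 1361/9]
after L6 α=3/5: [1025/9, 9323/45, 2938/45]
→ [114, 207, 65]


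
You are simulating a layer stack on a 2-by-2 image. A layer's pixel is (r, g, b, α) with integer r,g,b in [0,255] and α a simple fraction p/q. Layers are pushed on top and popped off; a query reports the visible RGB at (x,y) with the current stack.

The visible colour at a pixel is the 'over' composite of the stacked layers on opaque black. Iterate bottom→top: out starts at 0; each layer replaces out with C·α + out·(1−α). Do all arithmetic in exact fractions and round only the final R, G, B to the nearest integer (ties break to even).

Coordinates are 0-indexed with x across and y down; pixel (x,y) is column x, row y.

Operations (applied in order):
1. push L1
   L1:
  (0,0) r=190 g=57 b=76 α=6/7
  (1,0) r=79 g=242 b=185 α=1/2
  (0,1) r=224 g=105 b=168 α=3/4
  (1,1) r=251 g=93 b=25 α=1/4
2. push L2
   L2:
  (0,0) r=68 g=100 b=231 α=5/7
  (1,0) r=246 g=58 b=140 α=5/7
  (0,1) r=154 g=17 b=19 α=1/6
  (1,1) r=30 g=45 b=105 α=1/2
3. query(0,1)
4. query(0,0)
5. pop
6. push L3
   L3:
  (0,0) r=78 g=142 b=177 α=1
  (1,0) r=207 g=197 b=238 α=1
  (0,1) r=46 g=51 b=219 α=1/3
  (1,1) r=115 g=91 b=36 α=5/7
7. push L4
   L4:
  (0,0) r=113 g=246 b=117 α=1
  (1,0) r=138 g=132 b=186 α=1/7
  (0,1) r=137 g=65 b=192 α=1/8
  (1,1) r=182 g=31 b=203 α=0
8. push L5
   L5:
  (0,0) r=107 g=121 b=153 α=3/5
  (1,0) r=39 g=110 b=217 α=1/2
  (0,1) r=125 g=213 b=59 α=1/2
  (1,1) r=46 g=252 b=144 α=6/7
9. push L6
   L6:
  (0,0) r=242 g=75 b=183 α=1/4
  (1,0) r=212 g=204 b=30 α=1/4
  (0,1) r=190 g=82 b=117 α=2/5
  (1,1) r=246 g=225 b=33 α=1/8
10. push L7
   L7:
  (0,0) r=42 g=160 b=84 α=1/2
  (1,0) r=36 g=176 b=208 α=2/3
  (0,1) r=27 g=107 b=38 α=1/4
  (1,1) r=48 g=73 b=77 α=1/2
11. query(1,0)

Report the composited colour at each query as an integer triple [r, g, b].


query (0,1) [L1,L2] — begin 0,0,0
after L1 α=3/4: [168, 315/4, 126]
after L2 α=1/6: [497/3, 1643/24, 649/6]
→ [166, 68, 108]

(0,0) stack=L1,L2; from [0,0,0]:
after L1 α=6/7: [1140/7, 342/7, 456/7]
after L2 α=5/7: [4660/49, 4184/49, 8997/49]
rounded: [95, 85, 184]

query (1,0) [L1,L3,L4,L5,L6,L7] — begin 0,0,0
L1 α=1/2: [79/2, 121, 185/2]
L3 α=1: [207, 197, 238]
L4 α=1/7: [1380/7, 1314/7, 1614/7]
L5 α=1/2: [1653/14, 1042/7, 3133/14]
L6 α=1/4: [7927/56, 2277/14, 9819/56]
L7 α=2/3: [11959/168, 7205/42, 33115/168]
→ [71, 172, 197]


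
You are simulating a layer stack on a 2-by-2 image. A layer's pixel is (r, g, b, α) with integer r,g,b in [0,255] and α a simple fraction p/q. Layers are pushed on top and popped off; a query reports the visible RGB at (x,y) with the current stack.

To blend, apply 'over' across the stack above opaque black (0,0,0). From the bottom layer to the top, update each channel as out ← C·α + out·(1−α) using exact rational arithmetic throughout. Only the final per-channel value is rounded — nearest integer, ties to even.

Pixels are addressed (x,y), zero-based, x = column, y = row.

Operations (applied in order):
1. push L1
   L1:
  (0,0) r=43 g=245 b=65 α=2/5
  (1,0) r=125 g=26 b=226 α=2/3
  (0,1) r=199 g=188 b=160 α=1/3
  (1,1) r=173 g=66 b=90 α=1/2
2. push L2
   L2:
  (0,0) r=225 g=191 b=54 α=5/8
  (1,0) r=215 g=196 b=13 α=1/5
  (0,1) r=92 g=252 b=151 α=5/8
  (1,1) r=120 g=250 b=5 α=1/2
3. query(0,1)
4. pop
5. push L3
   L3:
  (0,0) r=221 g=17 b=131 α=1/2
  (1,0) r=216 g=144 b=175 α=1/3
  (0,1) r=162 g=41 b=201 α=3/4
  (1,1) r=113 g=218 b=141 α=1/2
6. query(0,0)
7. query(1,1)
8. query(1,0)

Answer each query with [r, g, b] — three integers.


(0,1) stack=L1,L2; from [0,0,0]:
+L1 (α=1/3) → [199/3, 188/3, 160/3]
+L2 (α=5/8) → [659/8, 181, 915/8]
rounded: [82, 181, 114]

at x=0,y=0 over L1,L3:
after L1 α=2/5: [86/5, 98, 26]
after L3 α=1/2: [1191/10, 115/2, 157/2]
rounded: [119, 58, 78]

at x=1,y=1 over L1,L3:
after L1 α=1/2: [173/2, 33, 45]
after L3 α=1/2: [399/4, 251/2, 93]
rounded: [100, 126, 93]

(1,0) stack=L1,L3; from [0,0,0]:
after L1 α=2/3: [250/3, 52/3, 452/3]
after L3 α=1/3: [1148/9, 536/9, 1429/9]
→ [128, 60, 159]


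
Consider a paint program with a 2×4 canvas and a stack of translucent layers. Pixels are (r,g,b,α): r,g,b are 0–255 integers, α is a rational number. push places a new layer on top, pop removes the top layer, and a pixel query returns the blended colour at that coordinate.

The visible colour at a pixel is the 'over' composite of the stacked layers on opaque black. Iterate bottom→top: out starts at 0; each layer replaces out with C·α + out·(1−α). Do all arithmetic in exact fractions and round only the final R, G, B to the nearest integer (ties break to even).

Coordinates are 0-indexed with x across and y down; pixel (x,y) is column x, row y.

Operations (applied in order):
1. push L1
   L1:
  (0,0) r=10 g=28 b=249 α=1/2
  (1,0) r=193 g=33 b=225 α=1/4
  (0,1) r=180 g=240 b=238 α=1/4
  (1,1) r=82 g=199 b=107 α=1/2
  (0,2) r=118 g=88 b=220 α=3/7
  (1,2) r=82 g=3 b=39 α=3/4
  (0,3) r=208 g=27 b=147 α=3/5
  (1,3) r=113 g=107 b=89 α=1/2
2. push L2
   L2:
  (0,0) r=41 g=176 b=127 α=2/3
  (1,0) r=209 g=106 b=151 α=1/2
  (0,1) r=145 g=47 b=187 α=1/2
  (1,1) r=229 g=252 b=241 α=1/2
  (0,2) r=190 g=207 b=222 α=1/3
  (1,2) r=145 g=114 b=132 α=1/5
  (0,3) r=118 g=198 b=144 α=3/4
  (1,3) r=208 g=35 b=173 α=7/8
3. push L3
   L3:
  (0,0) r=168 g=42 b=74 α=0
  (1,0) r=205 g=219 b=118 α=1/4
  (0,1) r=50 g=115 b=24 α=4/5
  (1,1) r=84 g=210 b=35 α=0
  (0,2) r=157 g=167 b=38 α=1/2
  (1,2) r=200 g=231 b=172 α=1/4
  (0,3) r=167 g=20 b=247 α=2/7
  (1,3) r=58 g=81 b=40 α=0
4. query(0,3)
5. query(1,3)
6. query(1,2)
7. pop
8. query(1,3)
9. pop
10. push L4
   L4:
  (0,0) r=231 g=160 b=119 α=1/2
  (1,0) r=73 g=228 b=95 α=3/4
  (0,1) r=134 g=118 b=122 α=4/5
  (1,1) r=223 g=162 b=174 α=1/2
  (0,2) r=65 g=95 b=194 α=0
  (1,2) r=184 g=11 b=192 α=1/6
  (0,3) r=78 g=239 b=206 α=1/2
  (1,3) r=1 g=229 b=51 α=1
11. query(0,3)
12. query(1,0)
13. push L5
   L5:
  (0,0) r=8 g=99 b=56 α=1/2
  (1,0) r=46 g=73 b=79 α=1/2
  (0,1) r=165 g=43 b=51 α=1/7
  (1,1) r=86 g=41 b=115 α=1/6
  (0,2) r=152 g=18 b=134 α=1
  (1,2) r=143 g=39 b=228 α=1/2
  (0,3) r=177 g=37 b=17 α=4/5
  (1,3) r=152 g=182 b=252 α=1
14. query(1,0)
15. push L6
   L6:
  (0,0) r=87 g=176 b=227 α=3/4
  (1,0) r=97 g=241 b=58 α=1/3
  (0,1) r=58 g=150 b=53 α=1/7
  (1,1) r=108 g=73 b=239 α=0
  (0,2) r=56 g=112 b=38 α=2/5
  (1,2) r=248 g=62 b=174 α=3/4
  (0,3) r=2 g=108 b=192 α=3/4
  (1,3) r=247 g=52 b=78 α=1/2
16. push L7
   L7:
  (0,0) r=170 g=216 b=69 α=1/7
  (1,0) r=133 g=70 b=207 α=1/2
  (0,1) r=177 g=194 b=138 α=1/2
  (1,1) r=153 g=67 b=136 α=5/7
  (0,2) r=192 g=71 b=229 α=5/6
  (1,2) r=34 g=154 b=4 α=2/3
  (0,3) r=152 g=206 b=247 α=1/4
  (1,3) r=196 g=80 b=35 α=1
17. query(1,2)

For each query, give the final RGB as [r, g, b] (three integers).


at x=0,y=3 over L1,L2,L3:
L1 α=3/5: [624/5, 81/5, 441/5]
L2 α=3/4: [1197/10, 3051/20, 2601/20]
L3 α=2/7: [1865/14, 3211/28, 4577/28]
= [133, 115, 163]

query (1,3) [L1,L2,L3] — begin 0,0,0
after L1 α=1/2: [113/2, 107/2, 89/2]
after L2 α=7/8: [3025/16, 597/16, 2511/16]
after L3 α=0: [3025/16, 597/16, 2511/16]
→ [189, 37, 157]

(1,2) stack=L1,L2,L3; from [0,0,0]:
after L1 α=3/4: [123/2, 9/4, 117/4]
after L2 α=1/5: [391/5, 123/5, 249/5]
after L3 α=1/4: [2173/20, 381/5, 1607/20]
rounded: [109, 76, 80]

at x=1,y=3 over L1,L2:
after L1 α=1/2: [113/2, 107/2, 89/2]
after L2 α=7/8: [3025/16, 597/16, 2511/16]
rounded: [189, 37, 157]

at x=0,y=3 over L1,L4:
after L1 α=3/5: [624/5, 81/5, 441/5]
after L4 α=1/2: [507/5, 638/5, 1471/10]
= [101, 128, 147]

query (1,0) [L1,L4] — begin 0,0,0
+L1 (α=1/4) → [193/4, 33/4, 225/4]
+L4 (α=3/4) → [1069/16, 2769/16, 1365/16]
= [67, 173, 85]

(1,0) stack=L1,L4,L5; from [0,0,0]:
+L1 (α=1/4) → [193/4, 33/4, 225/4]
+L4 (α=3/4) → [1069/16, 2769/16, 1365/16]
+L5 (α=1/2) → [1805/32, 3937/32, 2629/32]
rounded: [56, 123, 82]

at x=1,y=2 over L1,L4,L5,L6,L7:
L1 α=3/4: [123/2, 9/4, 117/4]
L4 α=1/6: [983/12, 89/24, 451/8]
L5 α=1/2: [2699/24, 1025/48, 2275/16]
L6 α=3/4: [20555/96, 9953/192, 10627/64]
L7 α=2/3: [27083/288, 69089/576, 3713/64]
→ [94, 120, 58]


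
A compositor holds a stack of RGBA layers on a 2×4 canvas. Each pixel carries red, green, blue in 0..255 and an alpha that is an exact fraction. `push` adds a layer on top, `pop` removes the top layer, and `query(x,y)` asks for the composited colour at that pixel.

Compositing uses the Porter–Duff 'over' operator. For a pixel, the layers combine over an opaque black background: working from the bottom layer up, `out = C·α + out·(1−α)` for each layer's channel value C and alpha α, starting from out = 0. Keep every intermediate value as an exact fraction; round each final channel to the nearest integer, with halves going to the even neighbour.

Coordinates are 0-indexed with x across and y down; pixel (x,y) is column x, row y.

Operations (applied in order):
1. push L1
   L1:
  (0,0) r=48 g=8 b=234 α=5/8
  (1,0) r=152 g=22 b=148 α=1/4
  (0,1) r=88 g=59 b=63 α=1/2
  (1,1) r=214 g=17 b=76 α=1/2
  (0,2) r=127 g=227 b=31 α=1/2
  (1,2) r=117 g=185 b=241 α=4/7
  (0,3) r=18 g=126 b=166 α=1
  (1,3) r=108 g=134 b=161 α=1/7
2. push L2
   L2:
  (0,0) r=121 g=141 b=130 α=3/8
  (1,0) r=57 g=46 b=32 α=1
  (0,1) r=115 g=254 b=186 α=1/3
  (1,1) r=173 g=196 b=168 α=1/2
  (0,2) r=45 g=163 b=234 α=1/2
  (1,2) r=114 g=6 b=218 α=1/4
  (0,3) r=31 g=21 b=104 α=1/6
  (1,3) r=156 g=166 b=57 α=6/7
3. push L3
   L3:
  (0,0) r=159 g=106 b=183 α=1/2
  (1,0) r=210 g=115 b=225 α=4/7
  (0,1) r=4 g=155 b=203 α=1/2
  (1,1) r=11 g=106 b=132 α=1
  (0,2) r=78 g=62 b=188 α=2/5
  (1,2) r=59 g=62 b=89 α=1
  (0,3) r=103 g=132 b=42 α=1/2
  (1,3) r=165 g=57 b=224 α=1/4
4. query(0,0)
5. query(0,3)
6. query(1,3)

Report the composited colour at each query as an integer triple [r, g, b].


at x=0,y=0 over L1,L2,L3:
L1 α=5/8: [30, 5, 585/4]
L2 α=3/8: [513/8, 56, 4485/32]
L3 α=1/2: [1785/16, 81, 10341/64]
rounded: [112, 81, 162]

query (0,3) [L1,L2,L3] — begin 0,0,0
+L1 (α=1) → [18, 126, 166]
+L2 (α=1/6) → [121/6, 217/2, 467/3]
+L3 (α=1/2) → [739/12, 481/4, 593/6]
→ [62, 120, 99]

at x=1,y=3 over L1,L2,L3:
after L1 α=1/7: [108/7, 134/7, 23]
after L2 α=6/7: [6660/49, 7106/49, 365/7]
after L3 α=1/4: [28065/196, 24111/196, 2663/28]
rounded: [143, 123, 95]


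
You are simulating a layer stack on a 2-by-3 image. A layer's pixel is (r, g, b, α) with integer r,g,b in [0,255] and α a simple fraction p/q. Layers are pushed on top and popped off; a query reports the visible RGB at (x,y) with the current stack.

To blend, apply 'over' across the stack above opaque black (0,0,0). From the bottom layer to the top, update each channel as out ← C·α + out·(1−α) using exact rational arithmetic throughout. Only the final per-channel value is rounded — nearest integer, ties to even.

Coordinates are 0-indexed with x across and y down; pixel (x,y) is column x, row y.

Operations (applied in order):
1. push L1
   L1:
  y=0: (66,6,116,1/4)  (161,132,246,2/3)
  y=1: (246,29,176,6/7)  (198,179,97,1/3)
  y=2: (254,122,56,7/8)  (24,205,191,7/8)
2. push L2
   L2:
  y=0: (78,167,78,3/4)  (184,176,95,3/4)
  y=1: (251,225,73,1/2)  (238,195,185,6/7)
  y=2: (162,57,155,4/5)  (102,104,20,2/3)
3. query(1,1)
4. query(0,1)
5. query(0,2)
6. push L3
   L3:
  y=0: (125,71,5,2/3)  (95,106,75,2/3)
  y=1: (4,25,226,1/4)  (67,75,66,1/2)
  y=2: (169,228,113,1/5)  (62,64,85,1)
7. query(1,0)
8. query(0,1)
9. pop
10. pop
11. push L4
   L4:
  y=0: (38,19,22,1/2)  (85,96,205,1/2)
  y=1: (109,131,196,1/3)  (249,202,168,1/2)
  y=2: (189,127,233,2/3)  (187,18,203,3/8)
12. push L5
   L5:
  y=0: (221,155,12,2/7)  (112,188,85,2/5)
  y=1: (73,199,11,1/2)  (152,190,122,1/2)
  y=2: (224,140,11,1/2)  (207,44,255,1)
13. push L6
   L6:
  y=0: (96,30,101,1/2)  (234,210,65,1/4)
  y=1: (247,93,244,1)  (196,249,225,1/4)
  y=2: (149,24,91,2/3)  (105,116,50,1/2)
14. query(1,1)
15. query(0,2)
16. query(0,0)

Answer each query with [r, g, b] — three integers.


(1,1) stack=L1,L2; from [0,0,0]:
after L1 α=1/3: [66, 179/3, 97/3]
after L2 α=6/7: [1494/7, 527/3, 3427/21]
→ [213, 176, 163]

(0,1) stack=L1,L2; from [0,0,0]:
L1 α=6/7: [1476/7, 174/7, 1056/7]
L2 α=1/2: [3233/14, 1749/14, 1567/14]
→ [231, 125, 112]

at x=0,y=2 over L1,L2:
+L1 (α=7/8) → [889/4, 427/4, 49]
+L2 (α=4/5) → [3481/20, 1339/20, 669/5]
→ [174, 67, 134]

query (1,0) [L1,L2,L3] — begin 0,0,0
after L1 α=2/3: [322/3, 88, 164]
after L2 α=3/4: [989/6, 154, 449/4]
after L3 α=2/3: [2129/18, 122, 1049/12]
= [118, 122, 87]

query (0,1) [L1,L2,L3] — begin 0,0,0
+L1 (α=6/7) → [1476/7, 174/7, 1056/7]
+L2 (α=1/2) → [3233/14, 1749/14, 1567/14]
+L3 (α=1/4) → [9755/56, 5597/56, 7865/56]
= [174, 100, 140]

at x=1,y=1 over L1,L4,L5,L6:
L1 α=1/3: [66, 179/3, 97/3]
L4 α=1/2: [315/2, 785/6, 601/6]
L5 α=1/2: [619/4, 1925/12, 1333/12]
L6 α=1/4: [2641/16, 2921/16, 2233/16]
= [165, 183, 140]

at x=0,y=2 over L1,L4,L5,L6:
after L1 α=7/8: [889/4, 427/4, 49]
after L4 α=2/3: [2401/12, 481/4, 515/3]
after L5 α=1/2: [5089/24, 1041/8, 274/3]
after L6 α=2/3: [12241/72, 475/8, 820/9]
rounded: [170, 59, 91]

(0,0) stack=L1,L4,L5,L6; from [0,0,0]:
L1 α=1/4: [33/2, 3/2, 29]
L4 α=1/2: [109/4, 41/4, 51/2]
L5 α=2/7: [2313/28, 1445/28, 303/14]
L6 α=1/2: [5001/56, 2285/56, 1717/28]
rounded: [89, 41, 61]


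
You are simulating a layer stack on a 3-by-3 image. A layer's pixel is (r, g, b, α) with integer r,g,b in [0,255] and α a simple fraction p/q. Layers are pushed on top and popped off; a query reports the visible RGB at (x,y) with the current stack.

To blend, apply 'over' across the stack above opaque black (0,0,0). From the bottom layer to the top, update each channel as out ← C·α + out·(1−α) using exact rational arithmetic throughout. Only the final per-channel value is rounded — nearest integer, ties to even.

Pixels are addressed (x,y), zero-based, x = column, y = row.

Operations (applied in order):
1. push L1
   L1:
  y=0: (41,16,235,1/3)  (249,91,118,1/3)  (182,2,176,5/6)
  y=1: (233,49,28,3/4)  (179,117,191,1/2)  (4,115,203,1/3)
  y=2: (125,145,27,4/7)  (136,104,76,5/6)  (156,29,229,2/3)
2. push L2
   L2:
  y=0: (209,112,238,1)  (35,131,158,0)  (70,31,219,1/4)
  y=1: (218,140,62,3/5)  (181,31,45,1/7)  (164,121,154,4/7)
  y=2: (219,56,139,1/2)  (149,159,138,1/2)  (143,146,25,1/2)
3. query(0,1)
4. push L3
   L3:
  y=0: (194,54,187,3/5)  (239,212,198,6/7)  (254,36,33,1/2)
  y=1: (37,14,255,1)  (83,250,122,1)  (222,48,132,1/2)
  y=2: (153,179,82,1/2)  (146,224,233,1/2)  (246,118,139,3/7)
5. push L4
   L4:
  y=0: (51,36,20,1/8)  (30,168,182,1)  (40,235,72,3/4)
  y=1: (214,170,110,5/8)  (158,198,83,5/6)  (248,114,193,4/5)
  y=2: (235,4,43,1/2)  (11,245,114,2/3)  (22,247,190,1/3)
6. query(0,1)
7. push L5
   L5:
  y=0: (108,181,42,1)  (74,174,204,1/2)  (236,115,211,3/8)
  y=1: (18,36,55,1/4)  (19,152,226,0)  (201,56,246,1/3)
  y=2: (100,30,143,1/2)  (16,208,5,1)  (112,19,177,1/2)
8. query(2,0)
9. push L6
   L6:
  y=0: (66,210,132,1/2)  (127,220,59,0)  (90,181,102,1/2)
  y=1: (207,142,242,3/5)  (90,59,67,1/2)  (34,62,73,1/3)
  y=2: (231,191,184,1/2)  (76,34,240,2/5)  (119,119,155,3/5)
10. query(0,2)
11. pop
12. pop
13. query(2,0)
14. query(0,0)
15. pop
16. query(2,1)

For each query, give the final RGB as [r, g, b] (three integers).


(0,1) stack=L1,L2; from [0,0,0]:
+L1 (α=3/4) → [699/4, 147/4, 21]
+L2 (α=3/5) → [2007/10, 987/10, 228/5]
= [201, 99, 46]

query (0,1) [L1,L2,L3,L4] — begin 0,0,0
after L1 α=3/4: [699/4, 147/4, 21]
after L2 α=3/5: [2007/10, 987/10, 228/5]
after L3 α=1: [37, 14, 255]
after L4 α=5/8: [1181/8, 223/2, 1315/8]
rounded: [148, 112, 164]

query (2,0) [L1,L2,L3,L4,L5] — begin 0,0,0
after L1 α=5/6: [455/3, 5/3, 440/3]
after L2 α=1/4: [525/4, 9, 659/4]
after L3 α=1/2: [1541/8, 45/2, 791/8]
after L4 α=3/4: [2501/32, 1455/8, 2519/32]
after L5 α=3/8: [35161/256, 10035/64, 32851/256]
= [137, 157, 128]

at x=0,y=2 over L1,L2,L3,L4,L5,L6:
+L1 (α=4/7) → [500/7, 580/7, 108/7]
+L2 (α=1/2) → [2033/14, 486/7, 1081/14]
+L3 (α=1/2) → [4175/28, 1739/14, 2229/28]
+L4 (α=1/2) → [10755/56, 1795/28, 3433/56]
+L5 (α=1/2) → [16355/112, 2635/56, 11441/112]
+L6 (α=1/2) → [42227/224, 13331/112, 32049/224]
rounded: [189, 119, 143]

query (2,0) [L1,L2,L3,L4] — begin 0,0,0
L1 α=5/6: [455/3, 5/3, 440/3]
L2 α=1/4: [525/4, 9, 659/4]
L3 α=1/2: [1541/8, 45/2, 791/8]
L4 α=3/4: [2501/32, 1455/8, 2519/32]
→ [78, 182, 79]

(0,0) stack=L1,L2,L3,L4; from [0,0,0]:
after L1 α=1/3: [41/3, 16/3, 235/3]
after L2 α=1: [209, 112, 238]
after L3 α=3/5: [200, 386/5, 1037/5]
after L4 α=1/8: [1451/8, 1441/20, 7359/40]
→ [181, 72, 184]

(2,1) stack=L1,L2,L3; from [0,0,0]:
after L1 α=1/3: [4/3, 115/3, 203/3]
after L2 α=4/7: [660/7, 599/7, 117]
after L3 α=1/2: [1107/7, 935/14, 249/2]
= [158, 67, 124]


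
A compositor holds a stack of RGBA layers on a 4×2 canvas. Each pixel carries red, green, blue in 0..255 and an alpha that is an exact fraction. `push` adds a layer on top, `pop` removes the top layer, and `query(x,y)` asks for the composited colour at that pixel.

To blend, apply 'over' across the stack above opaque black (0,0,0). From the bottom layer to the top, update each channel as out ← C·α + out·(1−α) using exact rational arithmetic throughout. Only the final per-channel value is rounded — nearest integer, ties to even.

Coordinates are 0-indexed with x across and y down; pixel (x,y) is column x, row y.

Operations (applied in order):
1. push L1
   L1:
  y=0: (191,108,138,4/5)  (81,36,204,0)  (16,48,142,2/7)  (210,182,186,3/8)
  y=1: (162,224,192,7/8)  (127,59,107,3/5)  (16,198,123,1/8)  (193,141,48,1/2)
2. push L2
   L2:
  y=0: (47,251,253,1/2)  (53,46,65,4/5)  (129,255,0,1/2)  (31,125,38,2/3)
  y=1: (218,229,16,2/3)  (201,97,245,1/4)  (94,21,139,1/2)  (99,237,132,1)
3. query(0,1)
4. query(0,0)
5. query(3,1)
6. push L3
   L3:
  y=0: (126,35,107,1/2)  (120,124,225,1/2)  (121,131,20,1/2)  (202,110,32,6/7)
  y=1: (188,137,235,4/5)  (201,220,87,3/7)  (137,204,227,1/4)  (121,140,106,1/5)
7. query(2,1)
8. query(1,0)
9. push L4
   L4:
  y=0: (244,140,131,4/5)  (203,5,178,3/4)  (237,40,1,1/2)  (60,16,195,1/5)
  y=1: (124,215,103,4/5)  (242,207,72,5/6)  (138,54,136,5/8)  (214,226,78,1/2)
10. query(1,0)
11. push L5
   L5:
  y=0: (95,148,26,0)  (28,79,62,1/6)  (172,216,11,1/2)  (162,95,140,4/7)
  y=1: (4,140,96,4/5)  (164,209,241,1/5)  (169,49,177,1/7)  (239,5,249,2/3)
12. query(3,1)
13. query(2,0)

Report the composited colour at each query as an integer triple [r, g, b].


at x=0,y=1 over L1,L2:
L1 α=7/8: [567/4, 196, 168]
L2 α=2/3: [2311/12, 218, 200/3]
= [193, 218, 67]

query (0,0) [L1,L2] — begin 0,0,0
after L1 α=4/5: [764/5, 432/5, 552/5]
after L2 α=1/2: [999/10, 1687/10, 1817/10]
= [100, 169, 182]

at x=3,y=1 over L1,L2:
+L1 (α=1/2) → [193/2, 141/2, 24]
+L2 (α=1) → [99, 237, 132]
rounded: [99, 237, 132]

at x=2,y=1 over L1,L2,L3:
after L1 α=1/8: [2, 99/4, 123/8]
after L2 α=1/2: [48, 183/8, 1235/16]
after L3 α=1/4: [281/4, 2181/32, 7337/64]
= [70, 68, 115]

query (1,0) [L1,L2,L3] — begin 0,0,0
L1 α=0: [0, 0, 0]
L2 α=4/5: [212/5, 184/5, 52]
L3 α=1/2: [406/5, 402/5, 277/2]
→ [81, 80, 138]

(1,0) stack=L1,L2,L3,L4; from [0,0,0]:
+L1 (α=0) → [0, 0, 0]
+L2 (α=4/5) → [212/5, 184/5, 52]
+L3 (α=1/2) → [406/5, 402/5, 277/2]
+L4 (α=3/4) → [3451/20, 477/20, 1345/8]
= [173, 24, 168]

query (3,1) [L1,L2,L3,L4,L5] — begin 0,0,0
+L1 (α=1/2) → [193/2, 141/2, 24]
+L2 (α=1) → [99, 237, 132]
+L3 (α=1/5) → [517/5, 1088/5, 634/5]
+L4 (α=1/2) → [1587/10, 1109/5, 512/5]
+L5 (α=2/3) → [6367/30, 1159/15, 3002/15]
= [212, 77, 200]

query (2,0) [L1,L2,L3,L4,L5] — begin 0,0,0
after L1 α=2/7: [32/7, 96/7, 284/7]
after L2 α=1/2: [935/14, 1881/14, 142/7]
after L3 α=1/2: [2629/28, 3715/28, 141/7]
after L4 α=1/2: [9265/56, 4835/56, 74/7]
after L5 α=1/2: [18897/112, 16931/112, 151/14]
→ [169, 151, 11]


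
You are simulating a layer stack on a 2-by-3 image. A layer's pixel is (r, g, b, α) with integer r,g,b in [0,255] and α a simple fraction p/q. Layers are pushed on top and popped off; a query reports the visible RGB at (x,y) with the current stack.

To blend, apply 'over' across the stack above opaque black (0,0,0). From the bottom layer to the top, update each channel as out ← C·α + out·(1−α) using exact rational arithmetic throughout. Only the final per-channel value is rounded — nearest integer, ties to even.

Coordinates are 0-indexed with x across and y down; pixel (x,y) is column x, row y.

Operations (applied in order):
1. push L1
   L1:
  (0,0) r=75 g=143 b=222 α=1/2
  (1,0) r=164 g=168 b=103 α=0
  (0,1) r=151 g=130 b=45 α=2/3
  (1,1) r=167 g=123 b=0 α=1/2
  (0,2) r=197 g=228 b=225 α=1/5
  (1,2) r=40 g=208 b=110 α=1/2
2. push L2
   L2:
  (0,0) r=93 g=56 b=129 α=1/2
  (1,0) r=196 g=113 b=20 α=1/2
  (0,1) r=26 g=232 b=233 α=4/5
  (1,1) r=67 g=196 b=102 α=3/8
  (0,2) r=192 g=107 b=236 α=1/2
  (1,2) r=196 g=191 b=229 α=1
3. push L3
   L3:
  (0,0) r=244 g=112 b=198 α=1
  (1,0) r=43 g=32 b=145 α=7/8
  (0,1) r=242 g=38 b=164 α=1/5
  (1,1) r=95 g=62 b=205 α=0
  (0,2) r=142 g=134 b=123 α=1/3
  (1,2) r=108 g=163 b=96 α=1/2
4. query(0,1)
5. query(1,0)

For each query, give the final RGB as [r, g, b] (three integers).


query (0,1) [L1,L2,L3] — begin 0,0,0
+L1 (α=2/3) → [302/3, 260/3, 30]
+L2 (α=4/5) → [614/15, 3044/15, 962/5]
+L3 (α=1/5) → [6086/75, 12746/75, 4668/25]
→ [81, 170, 187]

(1,0) stack=L1,L2,L3; from [0,0,0]:
+L1 (α=0) → [0, 0, 0]
+L2 (α=1/2) → [98, 113/2, 10]
+L3 (α=7/8) → [399/8, 561/16, 1025/8]
= [50, 35, 128]
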